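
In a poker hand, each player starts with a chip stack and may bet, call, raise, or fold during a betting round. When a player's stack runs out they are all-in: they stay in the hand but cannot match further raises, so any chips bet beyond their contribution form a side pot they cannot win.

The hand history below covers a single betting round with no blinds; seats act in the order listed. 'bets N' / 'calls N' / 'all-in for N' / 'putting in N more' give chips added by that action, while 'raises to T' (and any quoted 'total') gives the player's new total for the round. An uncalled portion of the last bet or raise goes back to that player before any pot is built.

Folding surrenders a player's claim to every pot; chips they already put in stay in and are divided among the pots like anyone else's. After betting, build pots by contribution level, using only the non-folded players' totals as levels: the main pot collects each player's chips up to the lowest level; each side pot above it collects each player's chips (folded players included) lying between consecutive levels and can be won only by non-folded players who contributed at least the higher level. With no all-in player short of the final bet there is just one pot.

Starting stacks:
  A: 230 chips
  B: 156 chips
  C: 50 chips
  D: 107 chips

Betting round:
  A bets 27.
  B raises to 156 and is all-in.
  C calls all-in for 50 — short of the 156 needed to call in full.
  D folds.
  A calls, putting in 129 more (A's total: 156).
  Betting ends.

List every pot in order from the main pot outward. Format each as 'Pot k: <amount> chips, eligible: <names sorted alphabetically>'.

Contributions: A=156, B=156, C=50
Folded: D
Pot levels (distinct totals of non-folded players): 50, 156
Layer 1-50: 50 each from A, B, C = 50*3 = 150 chips; eligible A, B, C
Layer 51-156: 106 each from A, B = 106*2 = 212 chips; eligible A, B

Pot 1: 150 chips, eligible: A, B, C
Pot 2: 212 chips, eligible: A, B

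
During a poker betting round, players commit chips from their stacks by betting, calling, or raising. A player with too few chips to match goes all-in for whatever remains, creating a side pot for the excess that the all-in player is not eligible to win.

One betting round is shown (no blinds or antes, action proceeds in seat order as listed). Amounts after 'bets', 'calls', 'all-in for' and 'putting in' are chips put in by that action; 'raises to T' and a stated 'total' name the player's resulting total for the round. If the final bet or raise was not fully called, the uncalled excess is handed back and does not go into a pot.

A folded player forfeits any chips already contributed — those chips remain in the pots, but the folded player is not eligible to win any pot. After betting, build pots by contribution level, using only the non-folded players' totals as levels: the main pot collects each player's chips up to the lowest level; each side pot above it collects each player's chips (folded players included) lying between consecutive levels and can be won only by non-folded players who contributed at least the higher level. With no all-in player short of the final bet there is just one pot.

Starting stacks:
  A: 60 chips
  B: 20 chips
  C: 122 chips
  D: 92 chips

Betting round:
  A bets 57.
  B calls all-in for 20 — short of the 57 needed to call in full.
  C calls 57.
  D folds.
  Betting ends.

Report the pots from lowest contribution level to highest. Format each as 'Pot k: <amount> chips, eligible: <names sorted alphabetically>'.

Contributions: A=57, B=20, C=57
Folded: D
Pot levels (distinct totals of non-folded players): 20, 57
Layer 1-20: 20 each from A, B, C = 20*3 = 60 chips; eligible A, B, C
Layer 21-57: 37 each from A, C = 37*2 = 74 chips; eligible A, C

Pot 1: 60 chips, eligible: A, B, C
Pot 2: 74 chips, eligible: A, C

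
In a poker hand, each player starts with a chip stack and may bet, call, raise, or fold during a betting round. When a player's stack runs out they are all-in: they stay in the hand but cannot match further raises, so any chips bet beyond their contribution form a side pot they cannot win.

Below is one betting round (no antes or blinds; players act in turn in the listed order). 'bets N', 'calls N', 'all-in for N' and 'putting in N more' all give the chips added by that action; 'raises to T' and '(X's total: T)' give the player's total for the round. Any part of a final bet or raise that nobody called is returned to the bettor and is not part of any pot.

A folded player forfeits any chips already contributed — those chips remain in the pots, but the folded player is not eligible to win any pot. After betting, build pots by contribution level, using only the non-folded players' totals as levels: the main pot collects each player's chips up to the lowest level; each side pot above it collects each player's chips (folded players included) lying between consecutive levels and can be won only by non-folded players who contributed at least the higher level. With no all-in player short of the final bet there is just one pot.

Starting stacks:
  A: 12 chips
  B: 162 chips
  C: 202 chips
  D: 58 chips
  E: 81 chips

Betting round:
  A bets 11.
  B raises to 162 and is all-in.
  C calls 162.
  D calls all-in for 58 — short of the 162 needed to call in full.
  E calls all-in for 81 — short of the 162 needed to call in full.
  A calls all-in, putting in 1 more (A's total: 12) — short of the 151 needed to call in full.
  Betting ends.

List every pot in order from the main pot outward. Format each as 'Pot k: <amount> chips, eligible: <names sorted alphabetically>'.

Contributions: A=12, B=162, C=162, D=58, E=81
Pot levels (distinct totals of non-folded players): 12, 58, 81, 162
Layer 1-12: 12 each from A, B, C, D, E = 12*5 = 60 chips; eligible A, B, C, D, E
Layer 13-58: 46 each from B, C, D, E = 46*4 = 184 chips; eligible B, C, D, E
Layer 59-81: 23 each from B, C, E = 23*3 = 69 chips; eligible B, C, E
Layer 82-162: 81 each from B, C = 81*2 = 162 chips; eligible B, C

Pot 1: 60 chips, eligible: A, B, C, D, E
Pot 2: 184 chips, eligible: B, C, D, E
Pot 3: 69 chips, eligible: B, C, E
Pot 4: 162 chips, eligible: B, C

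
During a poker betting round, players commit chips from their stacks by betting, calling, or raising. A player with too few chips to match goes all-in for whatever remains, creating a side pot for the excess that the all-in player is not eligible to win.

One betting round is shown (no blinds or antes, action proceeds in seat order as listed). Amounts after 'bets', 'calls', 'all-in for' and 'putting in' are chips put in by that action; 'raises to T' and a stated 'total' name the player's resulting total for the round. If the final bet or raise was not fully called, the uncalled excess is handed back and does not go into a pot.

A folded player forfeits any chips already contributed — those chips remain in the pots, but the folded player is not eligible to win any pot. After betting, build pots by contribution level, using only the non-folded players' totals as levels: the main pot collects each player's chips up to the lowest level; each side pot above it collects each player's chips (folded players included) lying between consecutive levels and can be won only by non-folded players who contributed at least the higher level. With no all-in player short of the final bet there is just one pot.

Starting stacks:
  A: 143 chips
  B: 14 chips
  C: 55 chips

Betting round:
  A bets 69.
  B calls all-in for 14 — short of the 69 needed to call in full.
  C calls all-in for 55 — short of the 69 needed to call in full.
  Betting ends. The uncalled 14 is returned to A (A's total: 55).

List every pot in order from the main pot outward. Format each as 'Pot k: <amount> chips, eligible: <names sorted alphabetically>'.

Contributions (after 14 returned to A): A=55, B=14, C=55
Pot levels (distinct totals of non-folded players): 14, 55
Layer 1-14: 14 each from A, B, C = 14*3 = 42 chips; eligible A, B, C
Layer 15-55: 41 each from A, C = 41*2 = 82 chips; eligible A, C

Pot 1: 42 chips, eligible: A, B, C
Pot 2: 82 chips, eligible: A, C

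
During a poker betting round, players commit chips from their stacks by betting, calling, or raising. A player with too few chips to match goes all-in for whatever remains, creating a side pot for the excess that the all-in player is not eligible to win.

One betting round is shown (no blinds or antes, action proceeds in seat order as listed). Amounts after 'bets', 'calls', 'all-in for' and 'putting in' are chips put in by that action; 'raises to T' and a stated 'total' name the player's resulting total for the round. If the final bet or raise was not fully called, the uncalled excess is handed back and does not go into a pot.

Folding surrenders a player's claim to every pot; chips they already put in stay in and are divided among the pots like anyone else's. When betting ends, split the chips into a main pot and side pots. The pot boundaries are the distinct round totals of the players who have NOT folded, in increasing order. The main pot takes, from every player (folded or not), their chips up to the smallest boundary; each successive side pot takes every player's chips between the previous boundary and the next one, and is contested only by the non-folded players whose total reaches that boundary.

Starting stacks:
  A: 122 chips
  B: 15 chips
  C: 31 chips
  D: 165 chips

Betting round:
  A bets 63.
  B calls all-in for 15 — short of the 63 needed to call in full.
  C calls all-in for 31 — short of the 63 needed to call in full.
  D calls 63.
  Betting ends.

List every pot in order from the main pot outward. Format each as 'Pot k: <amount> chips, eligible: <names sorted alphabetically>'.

Pot 1: 60 chips, eligible: A, B, C, D
Pot 2: 48 chips, eligible: A, C, D
Pot 3: 64 chips, eligible: A, D

Derivation:
Contributions: A=63, B=15, C=31, D=63
Pot levels (distinct totals of non-folded players): 15, 31, 63
Layer 1-15: 15 each from A, B, C, D = 15*4 = 60 chips; eligible A, B, C, D
Layer 16-31: 16 each from A, C, D = 16*3 = 48 chips; eligible A, C, D
Layer 32-63: 32 each from A, D = 32*2 = 64 chips; eligible A, D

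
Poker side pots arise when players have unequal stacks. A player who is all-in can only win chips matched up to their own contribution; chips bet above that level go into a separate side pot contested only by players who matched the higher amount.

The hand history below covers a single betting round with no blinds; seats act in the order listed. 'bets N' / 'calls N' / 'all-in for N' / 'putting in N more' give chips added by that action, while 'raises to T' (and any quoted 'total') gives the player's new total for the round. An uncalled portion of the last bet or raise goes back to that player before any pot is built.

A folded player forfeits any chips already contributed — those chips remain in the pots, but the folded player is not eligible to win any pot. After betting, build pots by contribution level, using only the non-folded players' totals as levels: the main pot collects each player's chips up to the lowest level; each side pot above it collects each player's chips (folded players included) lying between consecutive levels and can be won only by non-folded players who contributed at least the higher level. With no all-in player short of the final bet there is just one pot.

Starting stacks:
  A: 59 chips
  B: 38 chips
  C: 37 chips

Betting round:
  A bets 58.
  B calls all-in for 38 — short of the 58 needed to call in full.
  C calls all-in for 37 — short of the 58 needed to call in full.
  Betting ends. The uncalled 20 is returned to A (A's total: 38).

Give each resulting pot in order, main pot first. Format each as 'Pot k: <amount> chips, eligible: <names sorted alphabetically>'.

Pot 1: 111 chips, eligible: A, B, C
Pot 2: 2 chips, eligible: A, B

Derivation:
Contributions (after 20 returned to A): A=38, B=38, C=37
Pot levels (distinct totals of non-folded players): 37, 38
Layer 1-37: 37 each from A, B, C = 37*3 = 111 chips; eligible A, B, C
Layer 38-38: 1 each from A, B = 1*2 = 2 chips; eligible A, B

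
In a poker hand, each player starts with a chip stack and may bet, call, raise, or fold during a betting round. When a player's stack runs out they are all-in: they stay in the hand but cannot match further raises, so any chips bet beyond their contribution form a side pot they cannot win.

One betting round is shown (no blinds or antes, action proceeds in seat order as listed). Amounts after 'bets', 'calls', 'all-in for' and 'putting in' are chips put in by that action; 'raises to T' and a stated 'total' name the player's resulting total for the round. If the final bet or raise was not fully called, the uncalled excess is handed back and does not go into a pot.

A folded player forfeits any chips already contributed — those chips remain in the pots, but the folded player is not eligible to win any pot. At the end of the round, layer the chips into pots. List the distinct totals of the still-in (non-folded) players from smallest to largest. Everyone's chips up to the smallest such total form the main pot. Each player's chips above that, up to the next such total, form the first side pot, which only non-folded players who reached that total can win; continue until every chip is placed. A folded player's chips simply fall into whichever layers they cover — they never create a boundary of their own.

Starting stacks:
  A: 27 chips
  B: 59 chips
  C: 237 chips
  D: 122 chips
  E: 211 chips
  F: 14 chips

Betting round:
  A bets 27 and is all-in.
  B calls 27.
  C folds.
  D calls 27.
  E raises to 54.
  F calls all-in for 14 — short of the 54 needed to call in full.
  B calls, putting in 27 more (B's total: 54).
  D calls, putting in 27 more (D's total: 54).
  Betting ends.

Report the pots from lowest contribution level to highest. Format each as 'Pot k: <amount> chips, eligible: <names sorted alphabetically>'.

Pot 1: 70 chips, eligible: A, B, D, E, F
Pot 2: 52 chips, eligible: A, B, D, E
Pot 3: 81 chips, eligible: B, D, E

Derivation:
Contributions: A=27, B=54, D=54, E=54, F=14
Folded: C
Pot levels (distinct totals of non-folded players): 14, 27, 54
Layer 1-14: 14 each from A, B, D, E, F = 14*5 = 70 chips; eligible A, B, D, E, F
Layer 15-27: 13 each from A, B, D, E = 13*4 = 52 chips; eligible A, B, D, E
Layer 28-54: 27 each from B, D, E = 27*3 = 81 chips; eligible B, D, E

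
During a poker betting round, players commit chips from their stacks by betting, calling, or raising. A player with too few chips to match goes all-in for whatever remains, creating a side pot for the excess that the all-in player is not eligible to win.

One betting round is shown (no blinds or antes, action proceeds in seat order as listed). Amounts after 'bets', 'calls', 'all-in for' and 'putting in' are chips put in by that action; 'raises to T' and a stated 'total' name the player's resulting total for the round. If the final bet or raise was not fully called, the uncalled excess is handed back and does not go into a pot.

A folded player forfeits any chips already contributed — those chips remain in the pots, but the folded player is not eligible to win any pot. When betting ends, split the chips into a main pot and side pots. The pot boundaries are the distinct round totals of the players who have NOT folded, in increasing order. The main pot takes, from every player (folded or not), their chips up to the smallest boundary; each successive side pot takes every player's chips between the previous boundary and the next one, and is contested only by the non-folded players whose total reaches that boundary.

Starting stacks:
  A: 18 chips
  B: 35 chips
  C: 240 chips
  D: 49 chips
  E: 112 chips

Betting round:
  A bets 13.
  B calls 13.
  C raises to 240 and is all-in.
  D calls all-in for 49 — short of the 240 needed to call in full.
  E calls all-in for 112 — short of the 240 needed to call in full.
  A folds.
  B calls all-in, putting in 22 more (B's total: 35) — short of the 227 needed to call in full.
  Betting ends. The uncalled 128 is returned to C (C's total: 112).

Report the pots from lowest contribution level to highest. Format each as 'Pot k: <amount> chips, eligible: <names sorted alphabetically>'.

Pot 1: 153 chips, eligible: B, C, D, E
Pot 2: 42 chips, eligible: C, D, E
Pot 3: 126 chips, eligible: C, E

Derivation:
Contributions (after 128 returned to C): A=13, B=35, C=112, D=49, E=112
Folded: A
Pot levels (distinct totals of non-folded players): 35, 49, 112
Layer 1-35: A 13 + B 35 + C 35 + D 35 + E 35 = 153 chips; eligible B, C, D, E
Layer 36-49: 14 each from C, D, E = 14*3 = 42 chips; eligible C, D, E
Layer 50-112: 63 each from C, E = 63*2 = 126 chips; eligible C, E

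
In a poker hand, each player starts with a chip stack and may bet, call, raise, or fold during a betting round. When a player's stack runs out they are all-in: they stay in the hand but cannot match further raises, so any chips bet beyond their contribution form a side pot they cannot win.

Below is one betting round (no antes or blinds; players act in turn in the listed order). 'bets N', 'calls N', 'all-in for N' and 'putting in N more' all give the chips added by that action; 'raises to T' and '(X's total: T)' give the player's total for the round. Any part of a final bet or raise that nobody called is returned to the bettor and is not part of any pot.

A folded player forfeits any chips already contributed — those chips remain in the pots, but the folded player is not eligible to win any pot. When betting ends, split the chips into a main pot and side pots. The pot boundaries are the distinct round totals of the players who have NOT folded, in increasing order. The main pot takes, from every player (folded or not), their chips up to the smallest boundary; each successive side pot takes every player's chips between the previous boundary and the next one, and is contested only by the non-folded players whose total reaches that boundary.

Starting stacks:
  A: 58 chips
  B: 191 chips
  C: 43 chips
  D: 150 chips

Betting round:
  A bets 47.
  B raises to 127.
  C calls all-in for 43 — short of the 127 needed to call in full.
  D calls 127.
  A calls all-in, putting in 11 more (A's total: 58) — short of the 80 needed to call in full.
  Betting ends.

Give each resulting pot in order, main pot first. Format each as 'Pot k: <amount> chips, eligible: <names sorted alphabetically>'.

Contributions: A=58, B=127, C=43, D=127
Pot levels (distinct totals of non-folded players): 43, 58, 127
Layer 1-43: 43 each from A, B, C, D = 43*4 = 172 chips; eligible A, B, C, D
Layer 44-58: 15 each from A, B, D = 15*3 = 45 chips; eligible A, B, D
Layer 59-127: 69 each from B, D = 69*2 = 138 chips; eligible B, D

Pot 1: 172 chips, eligible: A, B, C, D
Pot 2: 45 chips, eligible: A, B, D
Pot 3: 138 chips, eligible: B, D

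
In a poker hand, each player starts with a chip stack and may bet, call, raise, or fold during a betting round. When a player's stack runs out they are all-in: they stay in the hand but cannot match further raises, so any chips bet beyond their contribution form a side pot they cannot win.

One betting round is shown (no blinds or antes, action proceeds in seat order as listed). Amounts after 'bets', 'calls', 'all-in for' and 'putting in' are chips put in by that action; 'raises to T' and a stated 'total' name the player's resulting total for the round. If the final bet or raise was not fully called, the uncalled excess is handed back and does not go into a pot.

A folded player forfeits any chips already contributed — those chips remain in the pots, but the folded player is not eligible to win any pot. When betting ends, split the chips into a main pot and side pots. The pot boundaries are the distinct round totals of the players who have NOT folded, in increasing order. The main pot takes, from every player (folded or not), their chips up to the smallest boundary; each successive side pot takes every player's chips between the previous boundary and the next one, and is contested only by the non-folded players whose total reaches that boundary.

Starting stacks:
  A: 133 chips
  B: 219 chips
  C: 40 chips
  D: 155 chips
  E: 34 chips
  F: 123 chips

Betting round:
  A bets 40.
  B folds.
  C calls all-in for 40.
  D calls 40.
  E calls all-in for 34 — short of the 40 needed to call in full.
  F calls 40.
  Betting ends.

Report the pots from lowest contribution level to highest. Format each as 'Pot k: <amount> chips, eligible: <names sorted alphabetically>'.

Contributions: A=40, C=40, D=40, E=34, F=40
Folded: B
Pot levels (distinct totals of non-folded players): 34, 40
Layer 1-34: 34 each from A, C, D, E, F = 34*5 = 170 chips; eligible A, C, D, E, F
Layer 35-40: 6 each from A, C, D, F = 6*4 = 24 chips; eligible A, C, D, F

Pot 1: 170 chips, eligible: A, C, D, E, F
Pot 2: 24 chips, eligible: A, C, D, F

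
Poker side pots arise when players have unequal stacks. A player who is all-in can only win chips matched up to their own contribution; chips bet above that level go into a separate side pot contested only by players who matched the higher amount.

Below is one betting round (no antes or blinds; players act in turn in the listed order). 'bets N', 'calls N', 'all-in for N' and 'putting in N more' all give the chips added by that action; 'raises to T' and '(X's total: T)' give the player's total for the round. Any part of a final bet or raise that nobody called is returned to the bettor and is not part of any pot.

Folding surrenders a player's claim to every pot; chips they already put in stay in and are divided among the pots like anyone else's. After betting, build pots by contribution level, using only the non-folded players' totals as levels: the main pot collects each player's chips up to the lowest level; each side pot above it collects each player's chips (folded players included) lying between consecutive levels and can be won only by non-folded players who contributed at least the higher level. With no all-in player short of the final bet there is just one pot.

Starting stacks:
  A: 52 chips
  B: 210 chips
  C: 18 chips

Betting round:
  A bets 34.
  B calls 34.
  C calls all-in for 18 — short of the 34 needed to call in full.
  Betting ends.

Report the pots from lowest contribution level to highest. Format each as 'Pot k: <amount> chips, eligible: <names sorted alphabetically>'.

Pot 1: 54 chips, eligible: A, B, C
Pot 2: 32 chips, eligible: A, B

Derivation:
Contributions: A=34, B=34, C=18
Pot levels (distinct totals of non-folded players): 18, 34
Layer 1-18: 18 each from A, B, C = 18*3 = 54 chips; eligible A, B, C
Layer 19-34: 16 each from A, B = 16*2 = 32 chips; eligible A, B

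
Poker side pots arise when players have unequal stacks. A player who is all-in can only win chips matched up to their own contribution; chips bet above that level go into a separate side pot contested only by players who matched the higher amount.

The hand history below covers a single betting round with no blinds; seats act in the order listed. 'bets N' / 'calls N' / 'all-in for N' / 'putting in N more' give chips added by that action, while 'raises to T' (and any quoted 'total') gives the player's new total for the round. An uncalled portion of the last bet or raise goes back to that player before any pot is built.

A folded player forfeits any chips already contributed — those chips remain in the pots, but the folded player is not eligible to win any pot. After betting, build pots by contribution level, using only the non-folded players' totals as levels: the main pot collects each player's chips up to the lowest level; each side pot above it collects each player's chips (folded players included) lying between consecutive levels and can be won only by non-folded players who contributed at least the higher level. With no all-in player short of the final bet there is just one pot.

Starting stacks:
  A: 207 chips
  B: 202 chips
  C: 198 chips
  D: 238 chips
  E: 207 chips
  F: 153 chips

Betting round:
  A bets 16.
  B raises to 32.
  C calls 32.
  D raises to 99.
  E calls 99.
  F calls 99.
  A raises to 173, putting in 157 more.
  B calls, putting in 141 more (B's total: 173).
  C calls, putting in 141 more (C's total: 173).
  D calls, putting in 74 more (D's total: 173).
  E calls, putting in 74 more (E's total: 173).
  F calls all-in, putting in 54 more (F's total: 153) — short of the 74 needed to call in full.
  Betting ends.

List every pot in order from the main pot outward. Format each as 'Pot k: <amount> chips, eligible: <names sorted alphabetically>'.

Pot 1: 918 chips, eligible: A, B, C, D, E, F
Pot 2: 100 chips, eligible: A, B, C, D, E

Derivation:
Contributions: A=173, B=173, C=173, D=173, E=173, F=153
Pot levels (distinct totals of non-folded players): 153, 173
Layer 1-153: 153 each from A, B, C, D, E, F = 153*6 = 918 chips; eligible A, B, C, D, E, F
Layer 154-173: 20 each from A, B, C, D, E = 20*5 = 100 chips; eligible A, B, C, D, E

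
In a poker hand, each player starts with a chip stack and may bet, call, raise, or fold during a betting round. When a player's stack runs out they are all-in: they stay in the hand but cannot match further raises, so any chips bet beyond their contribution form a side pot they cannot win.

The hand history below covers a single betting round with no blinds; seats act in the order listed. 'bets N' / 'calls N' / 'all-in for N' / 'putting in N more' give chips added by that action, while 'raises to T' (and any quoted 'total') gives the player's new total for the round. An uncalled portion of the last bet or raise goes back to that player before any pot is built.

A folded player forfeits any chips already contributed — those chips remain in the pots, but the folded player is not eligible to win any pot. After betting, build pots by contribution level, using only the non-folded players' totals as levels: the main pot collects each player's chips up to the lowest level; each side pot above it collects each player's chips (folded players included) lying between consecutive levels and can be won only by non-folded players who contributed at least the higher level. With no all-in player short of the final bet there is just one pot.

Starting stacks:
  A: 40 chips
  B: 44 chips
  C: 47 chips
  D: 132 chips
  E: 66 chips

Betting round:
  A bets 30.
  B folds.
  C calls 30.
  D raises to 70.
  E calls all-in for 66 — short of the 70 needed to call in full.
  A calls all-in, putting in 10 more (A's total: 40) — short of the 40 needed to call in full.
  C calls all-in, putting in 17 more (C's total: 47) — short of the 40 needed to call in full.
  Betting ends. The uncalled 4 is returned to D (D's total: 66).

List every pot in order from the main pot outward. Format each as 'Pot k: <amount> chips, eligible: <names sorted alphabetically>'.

Contributions (after 4 returned to D): A=40, C=47, D=66, E=66
Folded: B
Pot levels (distinct totals of non-folded players): 40, 47, 66
Layer 1-40: 40 each from A, C, D, E = 40*4 = 160 chips; eligible A, C, D, E
Layer 41-47: 7 each from C, D, E = 7*3 = 21 chips; eligible C, D, E
Layer 48-66: 19 each from D, E = 19*2 = 38 chips; eligible D, E

Pot 1: 160 chips, eligible: A, C, D, E
Pot 2: 21 chips, eligible: C, D, E
Pot 3: 38 chips, eligible: D, E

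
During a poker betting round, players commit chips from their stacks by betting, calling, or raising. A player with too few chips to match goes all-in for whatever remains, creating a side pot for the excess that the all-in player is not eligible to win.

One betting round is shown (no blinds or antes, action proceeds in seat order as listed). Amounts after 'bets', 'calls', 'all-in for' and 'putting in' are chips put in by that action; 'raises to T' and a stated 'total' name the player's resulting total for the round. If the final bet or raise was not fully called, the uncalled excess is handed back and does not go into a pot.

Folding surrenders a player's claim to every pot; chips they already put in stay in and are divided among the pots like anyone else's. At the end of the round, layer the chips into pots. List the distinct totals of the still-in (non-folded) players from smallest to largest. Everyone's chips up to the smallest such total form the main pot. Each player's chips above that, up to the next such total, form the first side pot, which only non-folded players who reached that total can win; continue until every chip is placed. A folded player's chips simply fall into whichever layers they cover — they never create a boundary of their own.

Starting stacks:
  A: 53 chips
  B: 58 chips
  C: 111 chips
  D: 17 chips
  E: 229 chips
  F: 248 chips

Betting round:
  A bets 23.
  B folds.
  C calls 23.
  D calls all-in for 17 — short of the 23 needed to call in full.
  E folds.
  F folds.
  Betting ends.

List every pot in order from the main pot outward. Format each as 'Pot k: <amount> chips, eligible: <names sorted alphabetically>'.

Pot 1: 51 chips, eligible: A, C, D
Pot 2: 12 chips, eligible: A, C

Derivation:
Contributions: A=23, C=23, D=17
Folded: B, E, F
Pot levels (distinct totals of non-folded players): 17, 23
Layer 1-17: 17 each from A, C, D = 17*3 = 51 chips; eligible A, C, D
Layer 18-23: 6 each from A, C = 6*2 = 12 chips; eligible A, C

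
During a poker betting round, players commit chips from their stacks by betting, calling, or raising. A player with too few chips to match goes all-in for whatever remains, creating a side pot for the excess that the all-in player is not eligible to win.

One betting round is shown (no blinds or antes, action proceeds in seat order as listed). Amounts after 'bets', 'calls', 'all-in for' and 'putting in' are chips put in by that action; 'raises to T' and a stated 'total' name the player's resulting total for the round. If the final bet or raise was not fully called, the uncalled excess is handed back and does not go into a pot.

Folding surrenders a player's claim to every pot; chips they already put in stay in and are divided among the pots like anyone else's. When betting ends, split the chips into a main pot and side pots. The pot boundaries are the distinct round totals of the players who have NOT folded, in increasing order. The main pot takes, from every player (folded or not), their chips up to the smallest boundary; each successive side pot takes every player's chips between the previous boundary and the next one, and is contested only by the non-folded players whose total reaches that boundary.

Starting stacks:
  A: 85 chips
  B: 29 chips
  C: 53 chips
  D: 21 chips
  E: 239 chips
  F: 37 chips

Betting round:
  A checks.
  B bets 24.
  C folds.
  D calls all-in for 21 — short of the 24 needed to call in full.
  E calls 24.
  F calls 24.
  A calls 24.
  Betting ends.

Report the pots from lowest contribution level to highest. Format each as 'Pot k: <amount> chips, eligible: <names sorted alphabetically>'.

Pot 1: 105 chips, eligible: A, B, D, E, F
Pot 2: 12 chips, eligible: A, B, E, F

Derivation:
Contributions: A=24, B=24, D=21, E=24, F=24
Folded: C
Pot levels (distinct totals of non-folded players): 21, 24
Layer 1-21: 21 each from A, B, D, E, F = 21*5 = 105 chips; eligible A, B, D, E, F
Layer 22-24: 3 each from A, B, E, F = 3*4 = 12 chips; eligible A, B, E, F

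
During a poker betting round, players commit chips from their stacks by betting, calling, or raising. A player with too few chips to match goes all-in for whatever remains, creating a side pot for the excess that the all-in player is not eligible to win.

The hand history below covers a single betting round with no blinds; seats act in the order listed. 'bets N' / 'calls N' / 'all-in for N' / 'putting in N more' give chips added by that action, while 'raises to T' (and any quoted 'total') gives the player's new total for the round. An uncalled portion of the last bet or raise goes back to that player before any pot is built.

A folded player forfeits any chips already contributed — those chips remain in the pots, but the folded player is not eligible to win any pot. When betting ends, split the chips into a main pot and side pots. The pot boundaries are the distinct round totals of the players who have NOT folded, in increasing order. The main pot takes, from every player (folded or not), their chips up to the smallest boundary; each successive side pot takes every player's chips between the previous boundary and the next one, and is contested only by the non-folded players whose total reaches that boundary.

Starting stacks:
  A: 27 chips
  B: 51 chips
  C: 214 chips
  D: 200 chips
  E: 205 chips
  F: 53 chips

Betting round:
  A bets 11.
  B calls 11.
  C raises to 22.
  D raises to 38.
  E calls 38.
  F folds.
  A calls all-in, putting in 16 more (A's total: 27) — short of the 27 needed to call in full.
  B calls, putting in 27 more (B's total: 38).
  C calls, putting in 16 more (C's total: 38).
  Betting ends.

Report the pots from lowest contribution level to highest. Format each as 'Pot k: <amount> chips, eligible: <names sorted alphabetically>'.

Contributions: A=27, B=38, C=38, D=38, E=38
Folded: F
Pot levels (distinct totals of non-folded players): 27, 38
Layer 1-27: 27 each from A, B, C, D, E = 27*5 = 135 chips; eligible A, B, C, D, E
Layer 28-38: 11 each from B, C, D, E = 11*4 = 44 chips; eligible B, C, D, E

Pot 1: 135 chips, eligible: A, B, C, D, E
Pot 2: 44 chips, eligible: B, C, D, E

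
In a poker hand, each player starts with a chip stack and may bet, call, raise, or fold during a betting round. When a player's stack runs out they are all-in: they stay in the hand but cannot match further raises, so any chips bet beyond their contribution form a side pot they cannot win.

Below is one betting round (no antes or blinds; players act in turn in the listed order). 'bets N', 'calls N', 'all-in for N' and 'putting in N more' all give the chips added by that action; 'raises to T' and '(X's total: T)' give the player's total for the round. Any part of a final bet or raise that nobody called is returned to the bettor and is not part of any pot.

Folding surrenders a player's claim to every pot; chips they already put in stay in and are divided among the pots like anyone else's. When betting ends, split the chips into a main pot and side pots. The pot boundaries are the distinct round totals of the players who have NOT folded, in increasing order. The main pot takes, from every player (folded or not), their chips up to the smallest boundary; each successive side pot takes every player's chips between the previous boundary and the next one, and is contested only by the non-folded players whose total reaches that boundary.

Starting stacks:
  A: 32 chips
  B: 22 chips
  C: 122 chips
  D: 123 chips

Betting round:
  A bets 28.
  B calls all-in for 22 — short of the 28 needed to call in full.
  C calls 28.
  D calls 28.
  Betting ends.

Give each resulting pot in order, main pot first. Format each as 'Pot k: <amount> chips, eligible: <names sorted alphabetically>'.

Contributions: A=28, B=22, C=28, D=28
Pot levels (distinct totals of non-folded players): 22, 28
Layer 1-22: 22 each from A, B, C, D = 22*4 = 88 chips; eligible A, B, C, D
Layer 23-28: 6 each from A, C, D = 6*3 = 18 chips; eligible A, C, D

Pot 1: 88 chips, eligible: A, B, C, D
Pot 2: 18 chips, eligible: A, C, D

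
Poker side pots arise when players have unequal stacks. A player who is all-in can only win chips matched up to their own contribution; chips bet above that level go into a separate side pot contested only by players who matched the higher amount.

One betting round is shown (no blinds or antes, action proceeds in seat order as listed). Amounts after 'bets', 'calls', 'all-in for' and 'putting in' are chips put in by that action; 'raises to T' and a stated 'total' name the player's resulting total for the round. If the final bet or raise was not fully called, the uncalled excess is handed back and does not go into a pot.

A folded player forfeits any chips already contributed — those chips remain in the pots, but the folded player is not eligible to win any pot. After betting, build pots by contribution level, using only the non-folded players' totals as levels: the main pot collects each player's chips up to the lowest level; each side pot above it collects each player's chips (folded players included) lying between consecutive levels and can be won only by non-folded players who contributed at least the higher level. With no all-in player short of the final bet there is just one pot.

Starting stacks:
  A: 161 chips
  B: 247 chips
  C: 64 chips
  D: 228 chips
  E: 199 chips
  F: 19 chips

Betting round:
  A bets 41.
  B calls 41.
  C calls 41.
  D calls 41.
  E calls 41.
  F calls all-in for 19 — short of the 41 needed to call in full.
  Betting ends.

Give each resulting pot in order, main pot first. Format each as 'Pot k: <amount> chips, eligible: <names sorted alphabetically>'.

Pot 1: 114 chips, eligible: A, B, C, D, E, F
Pot 2: 110 chips, eligible: A, B, C, D, E

Derivation:
Contributions: A=41, B=41, C=41, D=41, E=41, F=19
Pot levels (distinct totals of non-folded players): 19, 41
Layer 1-19: 19 each from A, B, C, D, E, F = 19*6 = 114 chips; eligible A, B, C, D, E, F
Layer 20-41: 22 each from A, B, C, D, E = 22*5 = 110 chips; eligible A, B, C, D, E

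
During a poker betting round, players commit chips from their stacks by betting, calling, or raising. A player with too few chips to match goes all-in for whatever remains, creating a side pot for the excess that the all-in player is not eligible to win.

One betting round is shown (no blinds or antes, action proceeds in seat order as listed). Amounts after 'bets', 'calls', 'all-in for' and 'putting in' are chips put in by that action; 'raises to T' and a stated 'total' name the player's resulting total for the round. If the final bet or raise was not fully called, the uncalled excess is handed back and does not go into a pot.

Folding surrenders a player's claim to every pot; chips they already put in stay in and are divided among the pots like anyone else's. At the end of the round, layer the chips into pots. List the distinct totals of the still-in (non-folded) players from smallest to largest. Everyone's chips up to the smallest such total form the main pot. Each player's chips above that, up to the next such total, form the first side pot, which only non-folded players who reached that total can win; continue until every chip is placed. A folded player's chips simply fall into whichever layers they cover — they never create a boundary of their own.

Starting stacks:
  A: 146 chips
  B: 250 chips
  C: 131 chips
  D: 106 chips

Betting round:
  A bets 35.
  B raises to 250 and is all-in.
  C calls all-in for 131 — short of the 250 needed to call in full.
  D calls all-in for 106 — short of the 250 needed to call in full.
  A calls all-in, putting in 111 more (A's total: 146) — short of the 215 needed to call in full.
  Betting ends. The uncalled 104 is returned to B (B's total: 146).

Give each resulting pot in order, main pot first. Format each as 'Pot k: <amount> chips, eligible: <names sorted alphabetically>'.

Contributions (after 104 returned to B): A=146, B=146, C=131, D=106
Pot levels (distinct totals of non-folded players): 106, 131, 146
Layer 1-106: 106 each from A, B, C, D = 106*4 = 424 chips; eligible A, B, C, D
Layer 107-131: 25 each from A, B, C = 25*3 = 75 chips; eligible A, B, C
Layer 132-146: 15 each from A, B = 15*2 = 30 chips; eligible A, B

Pot 1: 424 chips, eligible: A, B, C, D
Pot 2: 75 chips, eligible: A, B, C
Pot 3: 30 chips, eligible: A, B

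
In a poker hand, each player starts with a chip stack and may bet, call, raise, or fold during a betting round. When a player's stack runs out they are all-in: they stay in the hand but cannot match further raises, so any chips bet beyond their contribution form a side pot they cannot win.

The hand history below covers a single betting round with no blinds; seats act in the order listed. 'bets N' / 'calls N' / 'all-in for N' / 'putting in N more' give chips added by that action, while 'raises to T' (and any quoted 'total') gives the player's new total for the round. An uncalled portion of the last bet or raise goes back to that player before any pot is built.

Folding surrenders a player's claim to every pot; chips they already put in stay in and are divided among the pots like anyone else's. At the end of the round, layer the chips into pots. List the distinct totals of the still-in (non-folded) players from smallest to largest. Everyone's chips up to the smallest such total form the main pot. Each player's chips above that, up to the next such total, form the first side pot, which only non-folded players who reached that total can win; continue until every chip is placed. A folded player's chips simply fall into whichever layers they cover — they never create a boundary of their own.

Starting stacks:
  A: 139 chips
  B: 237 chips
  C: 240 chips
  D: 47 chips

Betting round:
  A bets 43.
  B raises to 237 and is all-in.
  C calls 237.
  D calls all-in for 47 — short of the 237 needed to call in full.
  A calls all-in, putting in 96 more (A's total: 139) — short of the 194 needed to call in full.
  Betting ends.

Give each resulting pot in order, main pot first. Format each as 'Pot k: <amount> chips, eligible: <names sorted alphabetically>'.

Pot 1: 188 chips, eligible: A, B, C, D
Pot 2: 276 chips, eligible: A, B, C
Pot 3: 196 chips, eligible: B, C

Derivation:
Contributions: A=139, B=237, C=237, D=47
Pot levels (distinct totals of non-folded players): 47, 139, 237
Layer 1-47: 47 each from A, B, C, D = 47*4 = 188 chips; eligible A, B, C, D
Layer 48-139: 92 each from A, B, C = 92*3 = 276 chips; eligible A, B, C
Layer 140-237: 98 each from B, C = 98*2 = 196 chips; eligible B, C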